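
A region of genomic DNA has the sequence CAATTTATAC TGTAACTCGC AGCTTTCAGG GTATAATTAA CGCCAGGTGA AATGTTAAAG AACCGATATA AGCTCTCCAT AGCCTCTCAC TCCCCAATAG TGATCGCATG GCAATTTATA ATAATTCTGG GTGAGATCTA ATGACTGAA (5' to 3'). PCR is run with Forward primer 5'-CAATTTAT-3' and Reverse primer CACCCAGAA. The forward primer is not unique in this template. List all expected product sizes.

The forward primer CAATTTAT matches the top strand at positions 1–8, 112–119.
The reverse primer's reverse complement is TTCTGGGTG, matching at positions 125–133.
Each forward site pairs with the reverse site to give a product ending at position 133: sizes 133, 22 bp.

133 bp, 22 bp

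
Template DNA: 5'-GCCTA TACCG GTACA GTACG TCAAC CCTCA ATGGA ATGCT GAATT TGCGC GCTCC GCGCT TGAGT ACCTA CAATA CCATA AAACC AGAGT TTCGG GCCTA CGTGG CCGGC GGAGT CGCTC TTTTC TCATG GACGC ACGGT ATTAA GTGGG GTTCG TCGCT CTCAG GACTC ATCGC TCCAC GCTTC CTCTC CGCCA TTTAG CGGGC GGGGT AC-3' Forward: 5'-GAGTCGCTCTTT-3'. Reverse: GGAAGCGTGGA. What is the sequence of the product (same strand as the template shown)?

5'-GAGTCGCTCTTTTCTCATGGACGCACGGTATTAAGTGGGGTTCGTCGCTCTCAGGACTCATCGCTCCACGCTTCC-3'

Forward primer GAGTCGCTCTTT is found on the top strand at positions 112–123.
Reverse complement of the reverse primer: TCCACGCTTCC. This occurs on the top strand at positions 176–186.
The product is the template from position 112 through 186 (75 bp).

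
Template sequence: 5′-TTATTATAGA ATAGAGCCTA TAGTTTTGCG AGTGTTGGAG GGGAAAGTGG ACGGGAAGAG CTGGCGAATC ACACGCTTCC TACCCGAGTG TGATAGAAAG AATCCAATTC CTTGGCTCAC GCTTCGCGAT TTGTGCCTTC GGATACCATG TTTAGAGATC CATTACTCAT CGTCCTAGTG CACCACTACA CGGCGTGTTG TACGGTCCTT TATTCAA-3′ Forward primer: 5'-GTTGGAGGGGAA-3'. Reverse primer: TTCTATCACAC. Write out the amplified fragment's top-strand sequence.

5'-GTTGGAGGGGAAAGTGGACGGGAAGAGCTGGCGAATCACACGCTTCCTACCCGAGTGTGATAGAA-3'

Forward primer GTTGGAGGGGAA is found on the top strand at positions 34–45.
The reverse primer's reverse complement is GTGTGATAGAA, which matches the template at positions 88–98.
The product is the template from position 34 through 98 (65 bp).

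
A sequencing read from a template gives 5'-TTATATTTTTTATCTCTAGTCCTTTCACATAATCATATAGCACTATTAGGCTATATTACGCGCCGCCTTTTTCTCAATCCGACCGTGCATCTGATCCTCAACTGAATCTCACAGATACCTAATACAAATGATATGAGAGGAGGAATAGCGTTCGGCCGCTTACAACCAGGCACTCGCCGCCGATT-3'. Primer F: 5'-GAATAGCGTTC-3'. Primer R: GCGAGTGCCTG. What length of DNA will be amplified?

35 bp

Scanning the template, GAATAGCGTTC occurs at positions 143–153; this primer anneals to the bottom strand there with its 3' end pointing downstream.
Reverse complement of the reverse primer: CAGGCACTCGC. This occurs on the top strand at positions 167–177.
Amplicon spans positions 143–177: 35 bp.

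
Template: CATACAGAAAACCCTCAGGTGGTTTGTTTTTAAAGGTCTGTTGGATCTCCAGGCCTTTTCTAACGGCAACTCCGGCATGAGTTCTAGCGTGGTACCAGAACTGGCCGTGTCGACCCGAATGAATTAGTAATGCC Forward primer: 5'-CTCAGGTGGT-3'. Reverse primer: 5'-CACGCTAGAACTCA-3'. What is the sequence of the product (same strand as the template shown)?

Forward primer CTCAGGTGGT is found on the top strand at positions 14–23.
Reverse complement of the reverse primer: TGAGTTCTAGCGTG. This occurs on the top strand at positions 78–91.
The product is the template from position 14 through 91 (78 bp).

5'-CTCAGGTGGTTTGTTTTTAAAGGTCTGTTGGATCTCCAGGCCTTTTCTAACGGCAACTCCGGCATGAGTTCTAGCGTG-3'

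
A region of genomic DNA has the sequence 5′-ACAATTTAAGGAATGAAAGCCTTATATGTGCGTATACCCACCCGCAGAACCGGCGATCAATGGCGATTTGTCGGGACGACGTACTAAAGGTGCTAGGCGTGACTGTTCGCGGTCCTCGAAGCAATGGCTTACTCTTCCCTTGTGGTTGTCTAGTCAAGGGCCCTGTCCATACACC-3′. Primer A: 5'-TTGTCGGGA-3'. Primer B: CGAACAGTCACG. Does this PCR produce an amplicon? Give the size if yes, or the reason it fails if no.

Primer A (TTGTCGGGA) matches the top strand at positions 68–76; it acts as a forward primer.
Primer B's reverse complement is CGTGACTGTTCG, matching the top strand at positions 98–109; it acts as a reverse primer.
The 3' ends face each other across positions 68–109, giving a 42 bp product.

Yes — a 42 bp product.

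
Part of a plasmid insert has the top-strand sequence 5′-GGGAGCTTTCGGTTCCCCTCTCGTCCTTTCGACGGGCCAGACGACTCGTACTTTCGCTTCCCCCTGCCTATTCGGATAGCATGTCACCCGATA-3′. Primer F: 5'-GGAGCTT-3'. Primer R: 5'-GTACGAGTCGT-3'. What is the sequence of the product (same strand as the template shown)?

5'-GGAGCTTTCGGTTCCCCTCTCGTCCTTTCGACGGGCCAGACGACTCGTAC-3'

Forward primer GGAGCTT is found on the top strand at positions 2–8.
The reverse primer's reverse complement is ACGACTCGTAC, which matches the template at positions 41–51.
The product is the template from position 2 through 51 (50 bp).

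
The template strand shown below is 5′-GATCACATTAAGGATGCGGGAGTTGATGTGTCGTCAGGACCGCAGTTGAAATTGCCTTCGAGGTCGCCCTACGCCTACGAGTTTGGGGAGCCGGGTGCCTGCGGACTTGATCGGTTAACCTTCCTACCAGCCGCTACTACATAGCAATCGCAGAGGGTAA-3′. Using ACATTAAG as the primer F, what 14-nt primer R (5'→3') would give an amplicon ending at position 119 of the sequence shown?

5'-GTTAACCGATCAAG-3'

The forward primer binds at positions 5–12; the product's 3' end on the top strand is position 119.
The reverse primer anneals to the top strand over positions 106–119, i.e. to CTTGATCGGTTAAC.
Its sequence written 5'→3' is the reverse complement: GTTAACCGATCAAG.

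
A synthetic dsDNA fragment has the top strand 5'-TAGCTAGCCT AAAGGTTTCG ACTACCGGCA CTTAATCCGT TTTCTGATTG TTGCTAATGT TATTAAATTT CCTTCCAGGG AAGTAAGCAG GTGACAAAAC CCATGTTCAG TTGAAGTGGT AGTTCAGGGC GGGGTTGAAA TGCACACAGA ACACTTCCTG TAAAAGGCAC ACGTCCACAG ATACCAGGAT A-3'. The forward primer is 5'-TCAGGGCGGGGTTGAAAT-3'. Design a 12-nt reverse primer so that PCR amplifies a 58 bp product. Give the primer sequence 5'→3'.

The forward primer binds at positions 124–141, so a 58 bp product ends at position 124 + 58 − 1 = 181.
The reverse primer anneals to the top strand over positions 170–181, i.e. to CACGTCCACAGA.
Its sequence written 5'→3' is the reverse complement: TCTGTGGACGTG.

5'-TCTGTGGACGTG-3'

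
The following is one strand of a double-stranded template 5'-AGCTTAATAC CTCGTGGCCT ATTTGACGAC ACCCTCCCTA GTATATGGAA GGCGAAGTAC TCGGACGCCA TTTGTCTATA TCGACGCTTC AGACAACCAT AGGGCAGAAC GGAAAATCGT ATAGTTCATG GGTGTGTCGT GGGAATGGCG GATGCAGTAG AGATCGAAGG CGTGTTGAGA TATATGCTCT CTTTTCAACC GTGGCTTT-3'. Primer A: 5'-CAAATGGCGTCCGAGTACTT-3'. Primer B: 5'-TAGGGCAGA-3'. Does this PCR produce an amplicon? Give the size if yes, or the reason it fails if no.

Primer A (CAAATGGCGTCCGAGTACTT) has reverse complement AAGTACTCGGACGCCATTTG, which matches the top strand at positions 55–74; primer A anneals to the top strand there with its 3' end pointing upstream toward position 55.
Primer B (TAGGGCAGA) matches the top strand directly at positions 100–108; it anneals to the bottom strand with its 3' end pointing downstream toward position 108.
The 3' ends diverge (primer A extends toward position 1, primer B toward position 208), so the primers never converge on a shared product.

No product — the primers' 3' ends point away from each other.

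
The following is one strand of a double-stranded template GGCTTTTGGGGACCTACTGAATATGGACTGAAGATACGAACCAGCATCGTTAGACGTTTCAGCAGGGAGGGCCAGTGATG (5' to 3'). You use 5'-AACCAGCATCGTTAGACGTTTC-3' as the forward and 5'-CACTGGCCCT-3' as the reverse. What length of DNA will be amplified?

39 bp

Forward primer AACCAGCATCGTTAGACGTTTC is found on the top strand at positions 39–60.
Reverse complement of the reverse primer: AGGGCCAGTG. This occurs on the top strand at positions 68–77.
Amplicon spans positions 39–77: 39 bp.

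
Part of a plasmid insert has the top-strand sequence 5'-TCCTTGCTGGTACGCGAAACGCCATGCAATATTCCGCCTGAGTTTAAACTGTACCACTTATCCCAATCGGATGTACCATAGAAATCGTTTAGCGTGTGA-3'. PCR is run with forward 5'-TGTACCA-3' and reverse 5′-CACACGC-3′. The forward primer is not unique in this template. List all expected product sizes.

The forward primer TGTACCA matches the top strand at positions 50–56, 72–78.
The reverse primer's reverse complement is GCGTGTG, matching at positions 92–98.
Each forward site pairs with the reverse site to give a product ending at position 98: sizes 49, 27 bp.

49 bp, 27 bp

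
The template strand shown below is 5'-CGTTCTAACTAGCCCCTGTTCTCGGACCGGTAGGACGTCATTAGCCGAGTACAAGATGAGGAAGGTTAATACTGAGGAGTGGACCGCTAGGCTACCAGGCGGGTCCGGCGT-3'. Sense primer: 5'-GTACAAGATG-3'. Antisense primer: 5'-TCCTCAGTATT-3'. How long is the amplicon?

Forward primer GTACAAGATG is found on the top strand at positions 49–58.
Reverse complement of the reverse primer: AATACTGAGGA. This occurs on the top strand at positions 68–78.
Product length = (reverse-primer end) − (forward-primer start) + 1 = 78 − 49 + 1 = 30 bp.

30 bp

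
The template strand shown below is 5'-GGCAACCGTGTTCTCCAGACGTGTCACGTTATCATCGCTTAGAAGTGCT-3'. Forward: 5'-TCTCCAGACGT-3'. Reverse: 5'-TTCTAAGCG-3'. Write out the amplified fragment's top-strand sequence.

Forward primer TCTCCAGACGT is found on the top strand at positions 12–22.
Reverse complement of the reverse primer: CGCTTAGAA. This occurs on the top strand at positions 36–44.
The product is the template from position 12 through 44 (33 bp).

5'-TCTCCAGACGTGTCACGTTATCATCGCTTAGAA-3'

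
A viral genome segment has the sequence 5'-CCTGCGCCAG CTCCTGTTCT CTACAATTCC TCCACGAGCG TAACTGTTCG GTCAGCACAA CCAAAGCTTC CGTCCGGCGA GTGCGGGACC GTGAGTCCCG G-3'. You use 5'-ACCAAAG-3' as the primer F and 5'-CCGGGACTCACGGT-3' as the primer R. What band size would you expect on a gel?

42 bp

Forward primer ACCAAAG is found on the top strand at positions 60–66.
Reverse complement of the reverse primer: ACCGTGAGTCCCGG. This occurs on the top strand at positions 88–101.
Amplicon spans positions 60–101: 42 bp.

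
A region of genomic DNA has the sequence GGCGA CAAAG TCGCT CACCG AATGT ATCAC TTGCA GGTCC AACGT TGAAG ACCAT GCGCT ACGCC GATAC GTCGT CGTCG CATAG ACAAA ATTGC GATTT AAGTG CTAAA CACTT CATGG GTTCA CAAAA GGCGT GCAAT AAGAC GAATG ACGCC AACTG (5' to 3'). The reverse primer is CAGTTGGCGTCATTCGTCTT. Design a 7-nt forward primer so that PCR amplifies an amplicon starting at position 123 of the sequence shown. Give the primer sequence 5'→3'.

5'-TCACAAA-3'

The reverse primer's reverse complement AAGACGAATGACGCCAACTG matches the template at positions 141–160; the product starts at position 123.
The forward primer is identical to the top strand over positions 123–129: TCACAAA.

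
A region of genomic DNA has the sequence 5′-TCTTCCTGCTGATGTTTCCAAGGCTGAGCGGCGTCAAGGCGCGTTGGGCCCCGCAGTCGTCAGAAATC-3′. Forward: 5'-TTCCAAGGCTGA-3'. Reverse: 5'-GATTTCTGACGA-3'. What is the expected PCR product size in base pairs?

53 bp

Scanning the template, TTCCAAGGCTGA occurs at positions 16–27; this primer anneals to the bottom strand there with its 3' end pointing downstream.
Taking the reverse complement of GATTTCTGACGA gives TCGTCAGAAATC, found at positions 57–68 on the template; the primer anneals here to the top strand with its 3' end pointing upstream.
The product runs from position 16 to position 68, so its length is 68 − 16 + 1 = 53 bp.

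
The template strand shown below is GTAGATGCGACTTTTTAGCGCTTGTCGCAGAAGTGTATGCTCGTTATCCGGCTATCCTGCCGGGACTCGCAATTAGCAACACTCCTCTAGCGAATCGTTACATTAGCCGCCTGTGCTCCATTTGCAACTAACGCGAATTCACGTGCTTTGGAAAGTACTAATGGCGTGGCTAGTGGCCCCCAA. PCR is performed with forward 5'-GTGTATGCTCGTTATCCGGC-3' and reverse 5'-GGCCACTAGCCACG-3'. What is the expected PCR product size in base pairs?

146 bp

Scanning the template, GTGTATGCTCGTTATCCGGC occurs at positions 33–52; this primer anneals to the bottom strand there with its 3' end pointing downstream.
Taking the reverse complement of GGCCACTAGCCACG gives CGTGGCTAGTGGCC, found at positions 165–178 on the template; the primer anneals here to the top strand with its 3' end pointing upstream.
Amplicon spans positions 33–178: 146 bp.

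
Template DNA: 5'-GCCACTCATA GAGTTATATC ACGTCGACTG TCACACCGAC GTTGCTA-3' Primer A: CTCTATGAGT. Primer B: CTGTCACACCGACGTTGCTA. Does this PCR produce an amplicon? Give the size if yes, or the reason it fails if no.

Primer A (CTCTATGAGT) has reverse complement ACTCATAGAG, which matches the top strand at positions 4–13; primer A anneals to the top strand there with its 3' end pointing upstream toward position 4.
Primer B (CTGTCACACCGACGTTGCTA) matches the top strand directly at positions 28–47; it anneals to the bottom strand with its 3' end pointing downstream toward position 47.
The 3' ends diverge (primer A extends toward position 1, primer B toward position 47), so the primers never converge on a shared product.

No product — the primers' 3' ends point away from each other.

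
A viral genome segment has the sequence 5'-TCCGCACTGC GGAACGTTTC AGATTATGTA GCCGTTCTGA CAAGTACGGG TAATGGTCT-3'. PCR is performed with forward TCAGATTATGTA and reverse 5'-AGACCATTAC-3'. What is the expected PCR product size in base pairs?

41 bp

The forward primer matches the template at positions 19–30.
Reverse complement of the reverse primer: GTAATGGTCT. This occurs on the top strand at positions 50–59.
The product runs from position 19 to position 59, so its length is 59 − 19 + 1 = 41 bp.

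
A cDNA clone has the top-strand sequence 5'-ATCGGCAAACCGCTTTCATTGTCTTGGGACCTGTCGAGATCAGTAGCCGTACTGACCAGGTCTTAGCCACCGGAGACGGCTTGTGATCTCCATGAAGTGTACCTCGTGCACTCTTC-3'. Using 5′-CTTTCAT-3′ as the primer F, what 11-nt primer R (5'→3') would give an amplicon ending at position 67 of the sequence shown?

The forward primer binds at positions 13–19; the product's 3' end on the top strand is position 67.
The reverse primer anneals to the top strand over positions 57–67, i.e. to CAGGTCTTAGC.
Its sequence written 5'→3' is the reverse complement: GCTAAGACCTG.

5'-GCTAAGACCTG-3'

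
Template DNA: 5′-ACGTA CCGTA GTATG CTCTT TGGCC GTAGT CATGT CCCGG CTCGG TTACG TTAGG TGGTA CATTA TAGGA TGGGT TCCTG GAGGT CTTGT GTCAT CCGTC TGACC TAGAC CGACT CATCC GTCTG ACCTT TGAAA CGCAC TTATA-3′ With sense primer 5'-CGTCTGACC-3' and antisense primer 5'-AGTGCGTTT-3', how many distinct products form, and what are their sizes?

Two products: 45 bp, 22 bp

The forward primer CGTCTGACC matches the top strand at positions 97–105, 120–128.
The reverse primer's reverse complement is AAACGCACT, matching at positions 133–141.
Each forward site pairs with the reverse site to give a product ending at position 141: sizes 45, 22 bp.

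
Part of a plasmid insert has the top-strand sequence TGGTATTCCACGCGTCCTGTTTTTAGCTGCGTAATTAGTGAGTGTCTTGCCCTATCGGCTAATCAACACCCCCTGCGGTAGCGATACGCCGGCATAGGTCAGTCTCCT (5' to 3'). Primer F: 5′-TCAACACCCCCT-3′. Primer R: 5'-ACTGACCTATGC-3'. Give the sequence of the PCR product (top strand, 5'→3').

5'-TCAACACCCCCTGCGGTAGCGATACGCCGGCATAGGTCAGT-3'

The forward primer matches the template at positions 63–74.
Taking the reverse complement of ACTGACCTATGC gives GCATAGGTCAGT, found at positions 92–103 on the template; the primer anneals here to the top strand with its 3' end pointing upstream.
The product is the template from position 63 through 103 (41 bp).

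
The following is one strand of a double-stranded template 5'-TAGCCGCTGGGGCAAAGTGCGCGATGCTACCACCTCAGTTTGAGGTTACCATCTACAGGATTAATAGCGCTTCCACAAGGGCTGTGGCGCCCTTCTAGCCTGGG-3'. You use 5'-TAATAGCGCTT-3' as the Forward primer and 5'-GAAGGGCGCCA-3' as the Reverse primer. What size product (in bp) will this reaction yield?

34 bp

Scanning the template, TAATAGCGCTT occurs at positions 62–72; this primer anneals to the bottom strand there with its 3' end pointing downstream.
Taking the reverse complement of GAAGGGCGCCA gives TGGCGCCCTTC, found at positions 85–95 on the template; the primer anneals here to the top strand with its 3' end pointing upstream.
Amplicon spans positions 62–95: 34 bp.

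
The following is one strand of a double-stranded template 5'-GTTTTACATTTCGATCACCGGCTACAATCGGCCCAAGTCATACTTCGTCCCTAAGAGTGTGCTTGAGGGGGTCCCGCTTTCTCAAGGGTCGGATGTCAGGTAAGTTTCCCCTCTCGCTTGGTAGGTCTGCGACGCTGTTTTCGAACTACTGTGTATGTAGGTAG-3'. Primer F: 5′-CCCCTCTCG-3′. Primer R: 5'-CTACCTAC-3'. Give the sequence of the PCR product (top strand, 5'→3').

5'-CCCCTCTCGCTTGGTAGGTCTGCGACGCTGTTTTCGAACTACTGTGTATGTAGGTAG-3'

Forward primer CCCCTCTCG is found on the top strand at positions 108–116.
Taking the reverse complement of CTACCTAC gives GTAGGTAG, found at positions 157–164 on the template; the primer anneals here to the top strand with its 3' end pointing upstream.
The product is the template from position 108 through 164 (57 bp).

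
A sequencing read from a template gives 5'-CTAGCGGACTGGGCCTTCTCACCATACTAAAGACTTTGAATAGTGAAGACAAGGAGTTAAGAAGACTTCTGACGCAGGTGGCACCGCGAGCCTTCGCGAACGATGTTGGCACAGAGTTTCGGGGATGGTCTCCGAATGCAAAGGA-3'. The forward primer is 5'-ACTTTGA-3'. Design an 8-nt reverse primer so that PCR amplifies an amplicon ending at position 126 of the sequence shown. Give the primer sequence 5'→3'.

The forward primer binds at positions 33–39; the product's 3' end on the top strand is position 126.
The reverse primer anneals to the top strand over positions 119–126, i.e. to TCGGGGAT.
Its sequence written 5'→3' is the reverse complement: ATCCCCGA.

5'-ATCCCCGA-3'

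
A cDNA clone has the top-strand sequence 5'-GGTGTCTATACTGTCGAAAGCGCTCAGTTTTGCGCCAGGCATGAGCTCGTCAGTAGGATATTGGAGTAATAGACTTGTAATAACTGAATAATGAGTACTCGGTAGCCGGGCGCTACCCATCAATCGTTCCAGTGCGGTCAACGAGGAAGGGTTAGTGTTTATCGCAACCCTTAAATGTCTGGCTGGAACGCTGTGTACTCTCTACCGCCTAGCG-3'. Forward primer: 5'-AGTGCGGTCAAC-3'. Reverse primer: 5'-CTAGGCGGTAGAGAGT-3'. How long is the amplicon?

82 bp

The forward primer matches the template at positions 131–142.
The reverse primer's reverse complement is ACTCTCTACCGCCTAG, which matches the template at positions 197–212.
Product length = (reverse-primer end) − (forward-primer start) + 1 = 212 − 131 + 1 = 82 bp.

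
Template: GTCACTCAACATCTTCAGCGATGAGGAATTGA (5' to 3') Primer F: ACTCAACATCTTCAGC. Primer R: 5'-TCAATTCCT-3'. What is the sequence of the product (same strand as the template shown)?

The forward primer matches the template at positions 4–19.
The reverse primer's reverse complement is AGGAATTGA, which matches the template at positions 24–32.
The product is the template from position 4 through 32 (29 bp).

5'-ACTCAACATCTTCAGCGATGAGGAATTGA-3'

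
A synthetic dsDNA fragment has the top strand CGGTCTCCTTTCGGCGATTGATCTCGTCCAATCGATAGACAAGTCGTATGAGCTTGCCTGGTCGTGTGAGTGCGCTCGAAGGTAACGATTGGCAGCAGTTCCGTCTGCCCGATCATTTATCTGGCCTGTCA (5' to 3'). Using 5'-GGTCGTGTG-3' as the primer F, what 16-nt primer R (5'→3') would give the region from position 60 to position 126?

5'-GGCCAGATAAATGATC-3'

The product's 3' end on the top strand is position 126.
The reverse primer anneals to the top strand over positions 111–126, i.e. to GATCATTTATCTGGCC.
Its sequence written 5'→3' is the reverse complement: GGCCAGATAAATGATC.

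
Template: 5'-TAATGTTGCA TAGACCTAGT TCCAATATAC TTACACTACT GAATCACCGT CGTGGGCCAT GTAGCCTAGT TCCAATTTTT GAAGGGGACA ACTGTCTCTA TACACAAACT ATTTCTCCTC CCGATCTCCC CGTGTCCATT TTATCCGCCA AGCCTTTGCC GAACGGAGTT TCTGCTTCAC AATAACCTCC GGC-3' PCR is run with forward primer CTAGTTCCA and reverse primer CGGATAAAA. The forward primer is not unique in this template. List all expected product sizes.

132 bp, 82 bp

The forward primer CTAGTTCCA matches the top strand at positions 16–24, 66–74.
The reverse primer's reverse complement is TTTTATCCG, matching at positions 139–147.
Each forward site pairs with the reverse site to give a product ending at position 147: sizes 132, 82 bp.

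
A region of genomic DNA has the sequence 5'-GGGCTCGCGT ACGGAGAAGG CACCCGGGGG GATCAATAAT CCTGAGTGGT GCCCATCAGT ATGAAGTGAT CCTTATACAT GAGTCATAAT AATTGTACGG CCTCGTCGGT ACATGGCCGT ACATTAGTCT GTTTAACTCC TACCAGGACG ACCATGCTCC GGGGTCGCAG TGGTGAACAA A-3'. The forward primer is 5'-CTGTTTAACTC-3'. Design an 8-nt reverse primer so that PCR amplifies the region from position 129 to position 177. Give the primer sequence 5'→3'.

5'-TTCACCAC-3'

The product's 3' end on the top strand is position 177.
The reverse primer anneals to the top strand over positions 170–177, i.e. to GTGGTGAA.
Its sequence written 5'→3' is the reverse complement: TTCACCAC.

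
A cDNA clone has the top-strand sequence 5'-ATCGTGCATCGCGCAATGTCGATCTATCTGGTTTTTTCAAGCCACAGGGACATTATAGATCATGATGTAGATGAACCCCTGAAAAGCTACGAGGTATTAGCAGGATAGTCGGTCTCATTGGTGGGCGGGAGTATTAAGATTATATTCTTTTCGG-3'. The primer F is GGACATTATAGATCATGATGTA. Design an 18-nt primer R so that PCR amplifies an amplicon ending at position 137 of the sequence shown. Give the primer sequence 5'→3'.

The forward primer binds at positions 48–69; the product's 3' end on the top strand is position 137.
The reverse primer anneals to the top strand over positions 120–137, i.e. to GGTGGGCGGGAGTATTAA.
Its sequence written 5'→3' is the reverse complement: TTAATACTCCCGCCCACC.

5'-TTAATACTCCCGCCCACC-3'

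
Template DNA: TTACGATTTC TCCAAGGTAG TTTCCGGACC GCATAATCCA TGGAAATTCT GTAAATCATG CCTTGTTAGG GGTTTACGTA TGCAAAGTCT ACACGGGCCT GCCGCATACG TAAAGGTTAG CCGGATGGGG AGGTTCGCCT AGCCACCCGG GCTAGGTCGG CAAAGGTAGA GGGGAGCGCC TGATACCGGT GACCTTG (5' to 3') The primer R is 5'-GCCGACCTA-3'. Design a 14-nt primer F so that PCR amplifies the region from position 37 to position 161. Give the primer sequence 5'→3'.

5'-TCCATGGAAATTCT-3'

The reverse primer's reverse complement TAGGTCGGC matches the template at positions 153–161; the product starts at position 37.
The forward primer is identical to the top strand over positions 37–50: TCCATGGAAATTCT.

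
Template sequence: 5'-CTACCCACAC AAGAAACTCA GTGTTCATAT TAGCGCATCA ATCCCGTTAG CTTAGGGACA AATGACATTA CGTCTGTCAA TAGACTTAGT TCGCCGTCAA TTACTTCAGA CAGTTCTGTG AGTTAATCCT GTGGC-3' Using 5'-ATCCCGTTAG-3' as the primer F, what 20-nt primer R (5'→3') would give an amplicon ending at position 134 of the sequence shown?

The forward primer binds at positions 41–50; the product's 3' end on the top strand is position 134.
The reverse primer anneals to the top strand over positions 115–134, i.e. to TCTGTGAGTTAATCCTGTGG.
Its sequence written 5'→3' is the reverse complement: CCACAGGATTAACTCACAGA.

5'-CCACAGGATTAACTCACAGA-3'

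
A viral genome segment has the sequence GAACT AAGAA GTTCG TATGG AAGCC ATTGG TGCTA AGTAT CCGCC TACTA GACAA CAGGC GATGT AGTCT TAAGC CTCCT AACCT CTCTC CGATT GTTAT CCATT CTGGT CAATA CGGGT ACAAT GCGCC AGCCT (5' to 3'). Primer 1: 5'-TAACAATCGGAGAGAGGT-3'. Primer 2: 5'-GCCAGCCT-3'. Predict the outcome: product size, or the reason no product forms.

Primer 1 (TAACAATCGGAGAGAGGT) has reverse complement ACCTCTCTCCGATTGTTA, which matches the top strand at positions 82–99; primer 1 anneals to the top strand there with its 3' end pointing upstream toward position 82.
Primer 2 (GCCAGCCT) matches the top strand directly at positions 128–135; it anneals to the bottom strand with its 3' end pointing downstream toward position 135.
The 3' ends diverge (primer 1 extends toward position 1, primer 2 toward position 135), so the primers never converge on a shared product.

No product — the primers' 3' ends point away from each other.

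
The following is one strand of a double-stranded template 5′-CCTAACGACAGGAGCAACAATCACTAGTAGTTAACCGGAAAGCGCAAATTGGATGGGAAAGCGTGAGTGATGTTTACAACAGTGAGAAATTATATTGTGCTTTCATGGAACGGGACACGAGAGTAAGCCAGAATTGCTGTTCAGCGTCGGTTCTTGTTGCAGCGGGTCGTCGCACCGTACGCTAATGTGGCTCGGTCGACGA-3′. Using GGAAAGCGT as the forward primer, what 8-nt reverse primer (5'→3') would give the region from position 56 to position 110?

5'-TTCCATGA-3'

The product's 3' end on the top strand is position 110.
The reverse primer anneals to the top strand over positions 103–110, i.e. to TCATGGAA.
Its sequence written 5'→3' is the reverse complement: TTCCATGA.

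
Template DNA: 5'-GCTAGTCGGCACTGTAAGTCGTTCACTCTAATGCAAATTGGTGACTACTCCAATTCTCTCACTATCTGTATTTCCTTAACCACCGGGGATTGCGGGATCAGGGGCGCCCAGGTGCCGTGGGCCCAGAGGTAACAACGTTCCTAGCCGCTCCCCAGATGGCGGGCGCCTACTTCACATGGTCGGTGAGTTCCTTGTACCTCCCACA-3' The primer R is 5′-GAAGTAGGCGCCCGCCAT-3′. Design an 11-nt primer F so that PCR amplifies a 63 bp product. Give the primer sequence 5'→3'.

5'-GGTGCCGTGGG-3'

The reverse primer's reverse complement ATGGCGGGCGCCTACTTC matches the template at positions 156–173, so the product ends at position 173.
A 63 bp product then starts at position 173 − 63 + 1 = 111.
The forward primer is identical to the top strand there: GGTGCCGTGGG.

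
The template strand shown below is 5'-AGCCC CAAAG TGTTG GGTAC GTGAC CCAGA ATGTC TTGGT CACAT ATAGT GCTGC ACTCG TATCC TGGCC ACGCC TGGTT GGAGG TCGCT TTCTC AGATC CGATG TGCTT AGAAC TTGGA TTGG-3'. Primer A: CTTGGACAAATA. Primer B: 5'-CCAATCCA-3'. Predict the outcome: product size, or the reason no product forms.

No product — primer A has no binding site in the template.

Primer A (CTTGGACAAATA) does not match the top strand, and its reverse complement TATTTGTCCAAG does not match either.
With no annealing site for primer A, no amplification occurs.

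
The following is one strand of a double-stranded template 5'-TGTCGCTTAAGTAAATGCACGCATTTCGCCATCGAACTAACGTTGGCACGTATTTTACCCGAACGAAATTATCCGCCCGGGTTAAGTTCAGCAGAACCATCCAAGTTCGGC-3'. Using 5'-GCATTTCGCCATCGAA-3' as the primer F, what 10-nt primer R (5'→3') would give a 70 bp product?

5'-TGAACTTAAC-3'

The forward primer binds at positions 21–36, so a 70 bp product ends at position 21 + 70 − 1 = 90.
The reverse primer anneals to the top strand over positions 81–90, i.e. to GTTAAGTTCA.
Its sequence written 5'→3' is the reverse complement: TGAACTTAAC.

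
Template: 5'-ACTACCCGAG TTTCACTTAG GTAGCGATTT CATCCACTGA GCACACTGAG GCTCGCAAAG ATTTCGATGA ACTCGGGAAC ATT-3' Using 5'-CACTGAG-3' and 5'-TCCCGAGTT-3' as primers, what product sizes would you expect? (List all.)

The forward primer CACTGAG matches the top strand at positions 35–41, 44–50.
The reverse primer's reverse complement is AACTCGGGA, matching at positions 70–78.
Each forward site pairs with the reverse site to give a product ending at position 78: sizes 44, 35 bp.

44 bp, 35 bp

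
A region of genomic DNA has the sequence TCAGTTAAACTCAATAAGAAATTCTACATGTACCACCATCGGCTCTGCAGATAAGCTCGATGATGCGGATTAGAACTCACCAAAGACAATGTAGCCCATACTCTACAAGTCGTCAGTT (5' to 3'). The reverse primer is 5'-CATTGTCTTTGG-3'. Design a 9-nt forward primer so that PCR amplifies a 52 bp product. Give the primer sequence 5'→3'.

5'-CGGCTCTGC-3'

The reverse primer's reverse complement CCAAAGACAATG matches the template at positions 80–91, so the product ends at position 91.
A 52 bp product then starts at position 91 − 52 + 1 = 40.
The forward primer is identical to the top strand there: CGGCTCTGC.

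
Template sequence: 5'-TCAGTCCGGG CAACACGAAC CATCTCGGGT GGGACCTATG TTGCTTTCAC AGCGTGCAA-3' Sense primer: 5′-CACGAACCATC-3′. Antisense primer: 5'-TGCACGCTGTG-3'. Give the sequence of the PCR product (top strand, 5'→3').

5'-CACGAACCATCTCGGGTGGGACCTATGTTGCTTTCACAGCGTGCA-3'

Forward primer CACGAACCATC is found on the top strand at positions 14–24.
Taking the reverse complement of TGCACGCTGTG gives CACAGCGTGCA, found at positions 48–58 on the template; the primer anneals here to the top strand with its 3' end pointing upstream.
The product is the template from position 14 through 58 (45 bp).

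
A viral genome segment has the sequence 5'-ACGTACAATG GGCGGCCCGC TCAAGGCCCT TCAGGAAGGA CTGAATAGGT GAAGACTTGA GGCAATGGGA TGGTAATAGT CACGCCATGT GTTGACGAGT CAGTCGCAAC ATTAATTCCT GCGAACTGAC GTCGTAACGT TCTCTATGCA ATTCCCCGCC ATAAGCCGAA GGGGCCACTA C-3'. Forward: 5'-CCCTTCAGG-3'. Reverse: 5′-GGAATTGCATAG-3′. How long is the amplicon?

129 bp

The forward primer matches the template at positions 27–35.
The reverse primer's reverse complement is CTATGCAATTCC, which matches the template at positions 144–155.
Product length = (reverse-primer end) − (forward-primer start) + 1 = 155 − 27 + 1 = 129 bp.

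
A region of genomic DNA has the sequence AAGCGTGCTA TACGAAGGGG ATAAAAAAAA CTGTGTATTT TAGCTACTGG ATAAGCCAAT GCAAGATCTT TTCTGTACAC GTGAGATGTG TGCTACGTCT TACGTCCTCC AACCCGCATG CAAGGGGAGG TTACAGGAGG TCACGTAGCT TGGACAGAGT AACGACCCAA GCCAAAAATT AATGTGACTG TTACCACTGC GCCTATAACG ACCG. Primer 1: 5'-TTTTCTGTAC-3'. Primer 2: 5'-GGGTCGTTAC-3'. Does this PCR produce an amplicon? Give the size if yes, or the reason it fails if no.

Primer 1 (TTTTCTGTAC) matches the top strand at positions 69–78; it acts as a forward primer.
Primer 2's reverse complement is GTAACGACCC, matching the top strand at positions 159–168; it acts as a reverse primer.
The 3' ends face each other across positions 69–168, giving a 100 bp product.

Yes — a 100 bp product.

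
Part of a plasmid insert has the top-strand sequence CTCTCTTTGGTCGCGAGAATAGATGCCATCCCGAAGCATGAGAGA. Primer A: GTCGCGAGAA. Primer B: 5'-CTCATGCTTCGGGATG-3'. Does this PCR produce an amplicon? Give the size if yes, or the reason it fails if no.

Primer A (GTCGCGAGAA) matches the top strand at positions 10–19; it acts as a forward primer.
Primer B's reverse complement is CATCCCGAAGCATGAG, matching the top strand at positions 27–42; it acts as a reverse primer.
The 3' ends face each other across positions 10–42, giving a 33 bp product.

Yes — a 33 bp product.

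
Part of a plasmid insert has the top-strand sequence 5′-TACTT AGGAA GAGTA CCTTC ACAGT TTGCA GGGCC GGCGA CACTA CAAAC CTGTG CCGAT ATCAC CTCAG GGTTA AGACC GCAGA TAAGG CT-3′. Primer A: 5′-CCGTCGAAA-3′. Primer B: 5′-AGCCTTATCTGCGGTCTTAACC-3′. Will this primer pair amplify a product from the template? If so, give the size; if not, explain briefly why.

No product — primer A has no binding site in the template.

Primer A (CCGTCGAAA) does not match the top strand, and its reverse complement TTTCGACGG does not match either.
With no annealing site for primer A, no amplification occurs.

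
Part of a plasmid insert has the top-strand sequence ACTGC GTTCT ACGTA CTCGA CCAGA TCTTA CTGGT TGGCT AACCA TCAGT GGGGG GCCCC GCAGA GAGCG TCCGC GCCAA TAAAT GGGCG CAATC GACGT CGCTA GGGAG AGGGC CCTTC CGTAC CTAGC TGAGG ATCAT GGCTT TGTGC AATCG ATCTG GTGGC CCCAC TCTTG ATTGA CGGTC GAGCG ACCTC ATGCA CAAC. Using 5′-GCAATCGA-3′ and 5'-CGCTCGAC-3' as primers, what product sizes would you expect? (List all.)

101 bp, 42 bp

The forward primer GCAATCGA matches the top strand at positions 90–97, 149–156.
The reverse primer's reverse complement is GTCGAGCG, matching at positions 183–190.
Each forward site pairs with the reverse site to give a product ending at position 190: sizes 101, 42 bp.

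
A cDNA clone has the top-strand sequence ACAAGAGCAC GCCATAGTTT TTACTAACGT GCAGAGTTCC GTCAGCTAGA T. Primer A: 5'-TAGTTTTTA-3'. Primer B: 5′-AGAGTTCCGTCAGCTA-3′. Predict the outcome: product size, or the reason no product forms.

No product — both primers anneal to the same strand and extend in the same direction.

Primer A (TAGTTTTTA) matches the top strand at positions 15–23 (3' end points downstream).
Primer B (AGAGTTCCGTCAGCTA) also matches the top strand directly, at positions 33–48 — its reverse complement TAGCTGACGGAACTCT is not present.
Both primers anneal to the bottom strand with 3' ends pointing the same way, so neither can prime synthesis back toward the other.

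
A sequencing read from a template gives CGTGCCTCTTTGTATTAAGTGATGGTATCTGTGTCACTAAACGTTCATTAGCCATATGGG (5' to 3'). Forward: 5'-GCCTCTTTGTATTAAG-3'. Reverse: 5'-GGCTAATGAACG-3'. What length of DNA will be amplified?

50 bp

The forward primer matches the template at positions 4–19.
Reverse complement of the reverse primer: CGTTCATTAGCC. This occurs on the top strand at positions 42–53.
Product length = (reverse-primer end) − (forward-primer start) + 1 = 53 − 4 + 1 = 50 bp.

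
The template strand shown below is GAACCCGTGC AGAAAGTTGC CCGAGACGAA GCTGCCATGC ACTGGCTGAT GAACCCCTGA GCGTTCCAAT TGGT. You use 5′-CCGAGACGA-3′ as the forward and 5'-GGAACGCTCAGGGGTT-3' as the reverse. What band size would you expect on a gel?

47 bp

Scanning the template, CCGAGACGA occurs at positions 21–29; this primer anneals to the bottom strand there with its 3' end pointing downstream.
The reverse primer's reverse complement is AACCCCTGAGCGTTCC, which matches the template at positions 52–67.
Product length = (reverse-primer end) − (forward-primer start) + 1 = 67 − 21 + 1 = 47 bp.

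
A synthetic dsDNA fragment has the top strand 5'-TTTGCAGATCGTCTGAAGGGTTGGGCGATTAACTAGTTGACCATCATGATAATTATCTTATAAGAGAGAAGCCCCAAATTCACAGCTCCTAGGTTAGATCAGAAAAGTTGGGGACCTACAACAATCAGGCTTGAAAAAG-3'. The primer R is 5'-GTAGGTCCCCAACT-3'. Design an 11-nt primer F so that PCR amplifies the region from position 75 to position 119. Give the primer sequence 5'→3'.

5'-CAAATTCACAG-3'

The reverse primer's reverse complement AGTTGGGGACCTAC matches the template at positions 106–119; the product starts at position 75.
The forward primer is identical to the top strand over positions 75–85: CAAATTCACAG.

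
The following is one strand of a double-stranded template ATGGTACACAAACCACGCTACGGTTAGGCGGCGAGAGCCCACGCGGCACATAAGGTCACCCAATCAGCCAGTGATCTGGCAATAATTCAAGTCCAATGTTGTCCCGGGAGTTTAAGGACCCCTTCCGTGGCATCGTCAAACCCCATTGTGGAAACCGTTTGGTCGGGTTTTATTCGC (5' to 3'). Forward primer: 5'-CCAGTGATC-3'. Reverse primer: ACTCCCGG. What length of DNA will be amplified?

The forward primer matches the template at positions 68–76.
Reverse complement of the reverse primer: CCGGGAGT. This occurs on the top strand at positions 104–111.
Amplicon spans positions 68–111: 44 bp.

44 bp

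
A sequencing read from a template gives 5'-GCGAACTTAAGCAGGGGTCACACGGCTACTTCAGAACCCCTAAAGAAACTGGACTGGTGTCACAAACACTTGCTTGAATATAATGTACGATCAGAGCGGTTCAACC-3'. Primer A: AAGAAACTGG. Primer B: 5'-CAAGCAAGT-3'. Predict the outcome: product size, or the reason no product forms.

Primer A (AAGAAACTGG) matches the top strand at positions 43–52; it acts as a forward primer.
Primer B's reverse complement is ACTTGCTTG, matching the top strand at positions 68–76; it acts as a reverse primer.
The 3' ends face each other across positions 43–76, giving a 34 bp product.

Yes — a 34 bp product.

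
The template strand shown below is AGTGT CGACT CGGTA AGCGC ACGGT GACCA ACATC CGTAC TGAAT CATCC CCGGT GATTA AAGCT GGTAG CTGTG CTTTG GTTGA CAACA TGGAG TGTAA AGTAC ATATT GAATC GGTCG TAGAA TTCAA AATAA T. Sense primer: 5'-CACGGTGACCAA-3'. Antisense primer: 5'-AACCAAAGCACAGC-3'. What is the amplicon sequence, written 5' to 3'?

5'-CACGGTGACCAACATCCGTACTGAATCATCCCCGGTGATTAAAGCTGGTAGCTGTGCTTTGGTT-3'

The forward primer matches the template at positions 20–31.
The reverse primer's reverse complement is GCTGTGCTTTGGTT, which matches the template at positions 70–83.
The product is the template from position 20 through 83 (64 bp).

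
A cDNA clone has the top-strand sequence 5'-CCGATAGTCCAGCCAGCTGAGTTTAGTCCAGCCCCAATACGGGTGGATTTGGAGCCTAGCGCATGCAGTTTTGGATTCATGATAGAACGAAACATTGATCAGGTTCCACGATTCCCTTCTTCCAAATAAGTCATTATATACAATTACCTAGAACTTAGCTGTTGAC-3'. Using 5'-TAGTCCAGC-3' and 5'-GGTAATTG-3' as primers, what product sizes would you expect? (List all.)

The forward primer TAGTCCAGC matches the top strand at positions 5–13, 24–32.
The reverse primer's reverse complement is CAATTACC, matching at positions 141–148.
Each forward site pairs with the reverse site to give a product ending at position 148: sizes 144, 125 bp.

144 bp, 125 bp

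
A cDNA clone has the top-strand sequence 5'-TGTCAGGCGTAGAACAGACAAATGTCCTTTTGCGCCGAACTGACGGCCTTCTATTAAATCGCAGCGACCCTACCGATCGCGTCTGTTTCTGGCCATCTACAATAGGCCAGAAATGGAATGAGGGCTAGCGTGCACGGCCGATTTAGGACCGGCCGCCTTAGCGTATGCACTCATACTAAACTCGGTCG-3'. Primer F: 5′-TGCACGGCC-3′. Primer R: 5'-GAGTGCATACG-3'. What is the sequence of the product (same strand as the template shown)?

Forward primer TGCACGGCC is found on the top strand at positions 131–139.
Taking the reverse complement of GAGTGCATACG gives CGTATGCACTC, found at positions 162–172 on the template; the primer anneals here to the top strand with its 3' end pointing upstream.
The product is the template from position 131 through 172 (42 bp).

5'-TGCACGGCCGATTTAGGACCGGCCGCCTTAGCGTATGCACTC-3'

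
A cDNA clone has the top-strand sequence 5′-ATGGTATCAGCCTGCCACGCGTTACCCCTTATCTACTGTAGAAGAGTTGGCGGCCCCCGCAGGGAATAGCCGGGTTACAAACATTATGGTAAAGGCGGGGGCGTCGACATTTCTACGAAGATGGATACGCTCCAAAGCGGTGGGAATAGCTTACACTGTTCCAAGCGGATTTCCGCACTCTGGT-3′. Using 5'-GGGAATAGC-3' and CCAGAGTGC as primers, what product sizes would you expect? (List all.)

122 bp, 42 bp

The forward primer GGGAATAGC matches the top strand at positions 62–70, 142–150.
The reverse primer's reverse complement is GCACTCTGG, matching at positions 175–183.
Each forward site pairs with the reverse site to give a product ending at position 183: sizes 122, 42 bp.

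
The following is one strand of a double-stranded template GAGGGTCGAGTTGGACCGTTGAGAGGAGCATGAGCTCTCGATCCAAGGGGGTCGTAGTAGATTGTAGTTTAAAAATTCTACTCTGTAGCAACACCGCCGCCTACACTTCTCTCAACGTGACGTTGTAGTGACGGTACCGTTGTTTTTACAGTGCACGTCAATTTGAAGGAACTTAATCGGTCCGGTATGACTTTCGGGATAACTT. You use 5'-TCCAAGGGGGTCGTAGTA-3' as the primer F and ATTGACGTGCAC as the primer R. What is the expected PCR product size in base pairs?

121 bp

Forward primer TCCAAGGGGGTCGTAGTA is found on the top strand at positions 42–59.
The reverse primer's reverse complement is GTGCACGTCAAT, which matches the template at positions 151–162.
Product length = (reverse-primer end) − (forward-primer start) + 1 = 162 − 42 + 1 = 121 bp.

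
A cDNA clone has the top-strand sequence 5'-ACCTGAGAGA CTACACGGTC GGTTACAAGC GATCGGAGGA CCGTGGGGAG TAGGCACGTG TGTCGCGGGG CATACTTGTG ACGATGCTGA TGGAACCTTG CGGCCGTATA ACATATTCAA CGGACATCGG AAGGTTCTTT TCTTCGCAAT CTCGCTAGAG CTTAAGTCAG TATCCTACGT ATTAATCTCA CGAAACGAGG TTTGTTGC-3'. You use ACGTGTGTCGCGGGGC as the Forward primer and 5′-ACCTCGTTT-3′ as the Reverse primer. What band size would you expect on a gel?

Forward primer ACGTGTGTCGCGGGGC is found on the top strand at positions 56–71.
Taking the reverse complement of ACCTCGTTT gives AAACGAGGT, found at positions 193–201 on the template; the primer anneals here to the top strand with its 3' end pointing upstream.
The product runs from position 56 to position 201, so its length is 201 − 56 + 1 = 146 bp.

146 bp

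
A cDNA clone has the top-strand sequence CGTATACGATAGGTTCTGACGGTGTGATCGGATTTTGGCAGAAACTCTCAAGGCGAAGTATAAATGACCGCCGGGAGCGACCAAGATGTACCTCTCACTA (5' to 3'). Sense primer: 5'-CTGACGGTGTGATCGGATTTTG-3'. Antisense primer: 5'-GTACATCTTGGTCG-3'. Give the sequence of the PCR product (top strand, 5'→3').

5'-CTGACGGTGTGATCGGATTTTGGCAGAAACTCTCAAGGCGAAGTATAAATGACCGCCGGGAGCGACCAAGATGTAC-3'

The forward primer matches the template at positions 16–37.
The reverse primer's reverse complement is CGACCAAGATGTAC, which matches the template at positions 78–91.
The product is the template from position 16 through 91 (76 bp).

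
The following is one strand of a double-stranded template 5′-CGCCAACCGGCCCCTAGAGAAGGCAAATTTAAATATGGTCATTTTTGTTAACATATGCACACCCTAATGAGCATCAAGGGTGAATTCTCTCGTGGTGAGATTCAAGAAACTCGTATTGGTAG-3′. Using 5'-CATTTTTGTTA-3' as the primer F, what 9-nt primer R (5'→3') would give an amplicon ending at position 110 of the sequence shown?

The forward primer binds at positions 40–50; the product's 3' end on the top strand is position 110.
The reverse primer anneals to the top strand over positions 102–110, i.e. to TCAAGAAAC.
Its sequence written 5'→3' is the reverse complement: GTTTCTTGA.

5'-GTTTCTTGA-3'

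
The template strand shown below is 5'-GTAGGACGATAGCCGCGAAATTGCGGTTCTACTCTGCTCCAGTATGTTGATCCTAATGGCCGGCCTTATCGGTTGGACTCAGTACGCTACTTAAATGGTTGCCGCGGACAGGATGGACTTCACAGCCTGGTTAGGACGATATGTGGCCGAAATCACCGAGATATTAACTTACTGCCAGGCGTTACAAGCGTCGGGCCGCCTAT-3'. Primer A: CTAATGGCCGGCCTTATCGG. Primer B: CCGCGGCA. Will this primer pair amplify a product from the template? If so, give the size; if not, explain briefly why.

Yes — a 55 bp product.

Primer A (CTAATGGCCGGCCTTATCGG) matches the top strand at positions 53–72; it acts as a forward primer.
Primer B's reverse complement is TGCCGCGG, matching the top strand at positions 100–107; it acts as a reverse primer.
The 3' ends face each other across positions 53–107, giving a 55 bp product.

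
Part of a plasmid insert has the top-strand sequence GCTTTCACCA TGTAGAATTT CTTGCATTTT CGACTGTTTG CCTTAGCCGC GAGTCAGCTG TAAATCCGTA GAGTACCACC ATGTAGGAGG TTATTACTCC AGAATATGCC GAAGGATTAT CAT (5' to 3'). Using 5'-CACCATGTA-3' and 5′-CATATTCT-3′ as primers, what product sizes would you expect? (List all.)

103 bp, 32 bp

The forward primer CACCATGTA matches the top strand at positions 6–14, 77–85.
The reverse primer's reverse complement is AGAATATG, matching at positions 101–108.
Each forward site pairs with the reverse site to give a product ending at position 108: sizes 103, 32 bp.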